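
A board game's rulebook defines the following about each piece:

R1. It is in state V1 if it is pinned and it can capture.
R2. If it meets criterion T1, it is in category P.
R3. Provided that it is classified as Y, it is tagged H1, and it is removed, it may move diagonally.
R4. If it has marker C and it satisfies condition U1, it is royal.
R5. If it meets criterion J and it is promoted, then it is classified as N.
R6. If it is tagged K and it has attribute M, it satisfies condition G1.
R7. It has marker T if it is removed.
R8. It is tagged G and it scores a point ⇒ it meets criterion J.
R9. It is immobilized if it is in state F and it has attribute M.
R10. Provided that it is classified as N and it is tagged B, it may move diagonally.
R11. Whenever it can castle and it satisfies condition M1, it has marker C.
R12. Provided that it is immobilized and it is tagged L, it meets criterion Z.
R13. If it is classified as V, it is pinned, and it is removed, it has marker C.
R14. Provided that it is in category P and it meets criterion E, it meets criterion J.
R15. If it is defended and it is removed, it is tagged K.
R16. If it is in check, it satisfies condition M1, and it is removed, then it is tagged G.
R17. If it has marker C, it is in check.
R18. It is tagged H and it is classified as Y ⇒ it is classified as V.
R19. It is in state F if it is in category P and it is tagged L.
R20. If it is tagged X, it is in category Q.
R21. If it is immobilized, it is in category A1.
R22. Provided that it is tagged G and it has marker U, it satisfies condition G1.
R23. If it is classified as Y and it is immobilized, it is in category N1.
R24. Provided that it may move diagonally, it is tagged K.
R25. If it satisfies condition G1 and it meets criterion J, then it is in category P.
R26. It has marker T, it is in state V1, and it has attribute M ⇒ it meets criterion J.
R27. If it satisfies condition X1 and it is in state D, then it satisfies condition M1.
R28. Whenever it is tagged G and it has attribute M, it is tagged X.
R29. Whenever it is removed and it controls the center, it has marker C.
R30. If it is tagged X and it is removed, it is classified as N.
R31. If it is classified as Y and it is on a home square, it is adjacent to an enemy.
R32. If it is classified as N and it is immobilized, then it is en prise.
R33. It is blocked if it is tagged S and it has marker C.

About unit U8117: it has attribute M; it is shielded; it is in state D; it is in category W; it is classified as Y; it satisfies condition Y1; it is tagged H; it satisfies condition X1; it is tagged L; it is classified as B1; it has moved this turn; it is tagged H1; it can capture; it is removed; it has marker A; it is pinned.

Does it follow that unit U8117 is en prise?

Yes

By R1 (it is pinned, it can capture): it is in state V1.
By R3 (it is classified as Y, it is tagged H1, it is removed): it may move diagonally.
By R7 (it is removed): it has marker T.
By R18 (it is tagged H, it is classified as Y): it is classified as V.
By R24 (it may move diagonally): it is tagged K.
By R26 (it has marker T, it is in state V1, it has attribute M): it meets criterion J.
By R27 (it satisfies condition X1, it is in state D): it satisfies condition M1.
By R6 (it is tagged K, it has attribute M): it satisfies condition G1.
By R13 (it is classified as V, it is pinned, it is removed): it has marker C.
By R17 (it has marker C): it is in check.
By R25 (it satisfies condition G1, it meets criterion J): it is in category P.
By R16 (it is in check, it satisfies condition M1, it is removed): it is tagged G.
By R19 (it is in category P, it is tagged L): it is in state F.
By R28 (it is tagged G, it has attribute M): it is tagged X.
By R30 (it is tagged X, it is removed): it is classified as N.
By R9 (it is in state F, it has attribute M): it is immobilized.
By R32 (it is classified as N, it is immobilized): it is en prise.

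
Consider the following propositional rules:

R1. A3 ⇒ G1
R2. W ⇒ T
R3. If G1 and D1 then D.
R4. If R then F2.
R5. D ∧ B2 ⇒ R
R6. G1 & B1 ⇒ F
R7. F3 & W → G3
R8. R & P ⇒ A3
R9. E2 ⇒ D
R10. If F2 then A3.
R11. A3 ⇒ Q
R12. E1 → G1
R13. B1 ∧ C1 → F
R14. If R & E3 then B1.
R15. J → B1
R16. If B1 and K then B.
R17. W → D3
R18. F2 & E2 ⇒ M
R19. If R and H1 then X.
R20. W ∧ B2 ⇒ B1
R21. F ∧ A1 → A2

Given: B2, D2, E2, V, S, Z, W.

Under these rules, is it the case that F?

D  (by R9: E2)
B1  (by R20: W, B2)
R  (by R5: D, B2)
F2  (by R4: R)
A3  (by R10: F2)
G1  (by R1: A3)
F  (by R6: G1, B1)

Yes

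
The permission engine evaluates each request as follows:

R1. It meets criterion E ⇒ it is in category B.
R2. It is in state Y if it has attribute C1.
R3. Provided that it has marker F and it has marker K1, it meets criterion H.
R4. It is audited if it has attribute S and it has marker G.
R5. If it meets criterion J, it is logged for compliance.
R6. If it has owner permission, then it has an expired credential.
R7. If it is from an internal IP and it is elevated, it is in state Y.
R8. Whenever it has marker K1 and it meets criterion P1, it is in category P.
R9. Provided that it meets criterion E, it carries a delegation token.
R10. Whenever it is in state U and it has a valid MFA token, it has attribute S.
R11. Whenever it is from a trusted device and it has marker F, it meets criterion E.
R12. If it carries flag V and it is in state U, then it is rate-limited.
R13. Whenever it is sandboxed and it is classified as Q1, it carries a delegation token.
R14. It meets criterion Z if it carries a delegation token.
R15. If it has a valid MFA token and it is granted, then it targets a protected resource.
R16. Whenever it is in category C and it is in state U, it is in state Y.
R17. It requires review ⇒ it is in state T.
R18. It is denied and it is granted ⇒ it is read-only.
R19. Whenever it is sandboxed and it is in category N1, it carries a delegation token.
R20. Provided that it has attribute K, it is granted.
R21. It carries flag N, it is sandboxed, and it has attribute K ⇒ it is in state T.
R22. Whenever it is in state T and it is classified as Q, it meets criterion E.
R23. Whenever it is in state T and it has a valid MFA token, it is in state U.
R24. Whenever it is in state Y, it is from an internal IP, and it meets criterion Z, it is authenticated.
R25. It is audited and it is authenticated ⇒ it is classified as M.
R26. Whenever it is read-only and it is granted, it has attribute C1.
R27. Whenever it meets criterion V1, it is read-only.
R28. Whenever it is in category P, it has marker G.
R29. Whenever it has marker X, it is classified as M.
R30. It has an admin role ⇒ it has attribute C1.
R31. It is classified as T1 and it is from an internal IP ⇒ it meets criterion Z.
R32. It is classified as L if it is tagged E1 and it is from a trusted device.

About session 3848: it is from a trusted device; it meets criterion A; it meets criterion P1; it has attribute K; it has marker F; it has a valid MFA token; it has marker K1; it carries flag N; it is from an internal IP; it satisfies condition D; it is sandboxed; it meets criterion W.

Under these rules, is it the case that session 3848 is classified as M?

Forward chaining from the given facts derives: meets criterion H, is in category P, meets criterion E, is granted, is in state T, is in state U, has marker G, is in category B, carries a delegation token, has attribute S, meets criterion Z, targets a protected resource, is audited.
Rules concluding "it is classified as M": R25 needs "it is authenticated"; R29 needs "it has marker X" — none of these are established.

No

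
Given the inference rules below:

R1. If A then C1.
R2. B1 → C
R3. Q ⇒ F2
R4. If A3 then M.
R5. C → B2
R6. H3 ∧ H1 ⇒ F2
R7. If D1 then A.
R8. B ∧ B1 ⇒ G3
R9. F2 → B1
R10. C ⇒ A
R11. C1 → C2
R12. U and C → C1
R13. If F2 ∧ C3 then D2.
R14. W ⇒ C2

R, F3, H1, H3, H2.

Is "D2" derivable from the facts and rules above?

Forward chaining from the given facts derives: F2, B1, C, B2, A, C1, C2.
The only rule concluding D2 is R13, which needs C3; that is never established.

No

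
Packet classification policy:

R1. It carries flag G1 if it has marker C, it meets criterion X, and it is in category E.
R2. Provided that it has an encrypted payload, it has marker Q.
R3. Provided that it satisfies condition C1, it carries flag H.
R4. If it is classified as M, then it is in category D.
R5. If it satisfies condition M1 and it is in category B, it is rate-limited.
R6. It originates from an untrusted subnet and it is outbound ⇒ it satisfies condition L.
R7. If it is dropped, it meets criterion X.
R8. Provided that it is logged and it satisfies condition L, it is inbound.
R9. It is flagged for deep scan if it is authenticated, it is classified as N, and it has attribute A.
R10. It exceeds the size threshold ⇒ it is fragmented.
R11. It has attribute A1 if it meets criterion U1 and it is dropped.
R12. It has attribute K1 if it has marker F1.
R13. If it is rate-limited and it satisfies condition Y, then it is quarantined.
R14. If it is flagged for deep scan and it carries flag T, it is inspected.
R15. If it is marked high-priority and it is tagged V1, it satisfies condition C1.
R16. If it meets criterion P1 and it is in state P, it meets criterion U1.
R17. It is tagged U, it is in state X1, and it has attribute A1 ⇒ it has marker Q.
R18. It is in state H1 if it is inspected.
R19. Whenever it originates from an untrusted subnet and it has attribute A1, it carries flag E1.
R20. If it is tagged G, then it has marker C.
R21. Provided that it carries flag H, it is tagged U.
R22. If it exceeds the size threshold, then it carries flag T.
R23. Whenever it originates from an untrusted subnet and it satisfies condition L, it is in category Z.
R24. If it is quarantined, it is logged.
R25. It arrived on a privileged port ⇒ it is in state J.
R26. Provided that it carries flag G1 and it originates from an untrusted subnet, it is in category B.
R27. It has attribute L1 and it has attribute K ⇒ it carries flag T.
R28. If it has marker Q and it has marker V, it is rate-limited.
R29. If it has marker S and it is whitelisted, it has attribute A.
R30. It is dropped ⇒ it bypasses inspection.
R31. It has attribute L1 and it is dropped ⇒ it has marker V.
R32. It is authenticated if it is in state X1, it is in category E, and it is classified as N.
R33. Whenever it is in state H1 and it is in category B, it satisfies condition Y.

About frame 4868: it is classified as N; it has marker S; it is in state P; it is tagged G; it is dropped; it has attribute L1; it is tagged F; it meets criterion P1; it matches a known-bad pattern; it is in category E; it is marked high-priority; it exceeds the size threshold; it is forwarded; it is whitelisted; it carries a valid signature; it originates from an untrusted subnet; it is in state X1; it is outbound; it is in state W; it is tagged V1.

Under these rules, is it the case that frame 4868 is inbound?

Yes

By R6 (it originates from an untrusted subnet, it is outbound): it satisfies condition L.
By R7 (it is dropped): it meets criterion X.
By R15 (it is marked high-priority, it is tagged V1): it satisfies condition C1.
By R16 (it meets criterion P1, it is in state P): it meets criterion U1.
By R20 (it is tagged G): it has marker C.
By R22 (it exceeds the size threshold): it carries flag T.
By R29 (it has marker S, it is whitelisted): it has attribute A.
By R31 (it has attribute L1, it is dropped): it has marker V.
By R32 (it is in state X1, it is in category E, it is classified as N): it is authenticated.
By R1 (it has marker C, it meets criterion X, it is in category E): it carries flag G1.
By R3 (it satisfies condition C1): it carries flag H.
By R9 (it is authenticated, it is classified as N, it has attribute A): it is flagged for deep scan.
By R11 (it meets criterion U1, it is dropped): it has attribute A1.
By R14 (it is flagged for deep scan, it carries flag T): it is inspected.
By R18 (it is inspected): it is in state H1.
By R21 (it carries flag H): it is tagged U.
By R26 (it carries flag G1, it originates from an untrusted subnet): it is in category B.
By R33 (it is in state H1, it is in category B): it satisfies condition Y.
By R17 (it is tagged U, it is in state X1, it has attribute A1): it has marker Q.
By R28 (it has marker Q, it has marker V): it is rate-limited.
By R13 (it is rate-limited, it satisfies condition Y): it is quarantined.
By R24 (it is quarantined): it is logged.
By R8 (it is logged, it satisfies condition L): it is inbound.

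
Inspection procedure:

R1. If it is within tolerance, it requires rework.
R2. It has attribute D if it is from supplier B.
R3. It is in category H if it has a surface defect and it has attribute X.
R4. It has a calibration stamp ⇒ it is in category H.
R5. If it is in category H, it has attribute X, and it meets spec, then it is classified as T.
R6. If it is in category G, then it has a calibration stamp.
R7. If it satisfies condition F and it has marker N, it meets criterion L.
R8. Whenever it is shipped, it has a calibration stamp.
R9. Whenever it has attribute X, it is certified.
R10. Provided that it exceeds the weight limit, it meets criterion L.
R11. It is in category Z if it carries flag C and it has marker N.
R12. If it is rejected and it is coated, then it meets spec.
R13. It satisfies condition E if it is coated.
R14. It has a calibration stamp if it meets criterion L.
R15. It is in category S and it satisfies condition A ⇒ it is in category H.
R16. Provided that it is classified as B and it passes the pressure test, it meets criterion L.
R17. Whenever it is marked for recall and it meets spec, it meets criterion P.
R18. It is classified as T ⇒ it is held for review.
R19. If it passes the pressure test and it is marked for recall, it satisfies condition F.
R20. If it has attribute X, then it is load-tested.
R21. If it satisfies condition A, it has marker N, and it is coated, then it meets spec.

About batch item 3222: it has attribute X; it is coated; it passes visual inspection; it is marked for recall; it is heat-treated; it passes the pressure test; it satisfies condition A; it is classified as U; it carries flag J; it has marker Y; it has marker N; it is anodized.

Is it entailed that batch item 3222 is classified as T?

By R19 (it passes the pressure test, it is marked for recall): it satisfies condition F.
By R21 (it satisfies condition A, it has marker N, it is coated): it meets spec.
By R7 (it satisfies condition F, it has marker N): it meets criterion L.
By R14 (it meets criterion L): it has a calibration stamp.
By R4 (it has a calibration stamp): it is in category H.
By R5 (it is in category H, it has attribute X, it meets spec): it is classified as T.

Yes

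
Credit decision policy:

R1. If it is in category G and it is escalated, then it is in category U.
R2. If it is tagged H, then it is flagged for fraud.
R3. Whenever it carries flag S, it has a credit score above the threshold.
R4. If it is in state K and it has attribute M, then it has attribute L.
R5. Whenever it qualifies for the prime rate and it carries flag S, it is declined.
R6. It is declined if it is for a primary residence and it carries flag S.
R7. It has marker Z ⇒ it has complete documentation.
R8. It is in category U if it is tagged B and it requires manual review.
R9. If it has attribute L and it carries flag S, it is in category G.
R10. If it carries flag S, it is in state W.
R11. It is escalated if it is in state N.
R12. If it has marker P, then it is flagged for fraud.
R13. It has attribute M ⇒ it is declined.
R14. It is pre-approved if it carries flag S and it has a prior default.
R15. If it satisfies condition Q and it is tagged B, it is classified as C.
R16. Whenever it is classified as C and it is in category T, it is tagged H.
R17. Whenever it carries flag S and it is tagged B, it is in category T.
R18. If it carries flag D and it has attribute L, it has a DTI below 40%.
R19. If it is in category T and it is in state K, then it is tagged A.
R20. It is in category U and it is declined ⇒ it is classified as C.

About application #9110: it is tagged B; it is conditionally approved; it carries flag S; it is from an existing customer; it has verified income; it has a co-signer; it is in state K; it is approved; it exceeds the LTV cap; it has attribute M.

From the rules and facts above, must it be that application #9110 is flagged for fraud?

Forward chaining from the given facts derives: has a credit score above the threshold, has attribute L, is in category G, is in state W, is declined, is in category T, is tagged A.
Rules concluding "it is flagged for fraud": R2 needs "it is tagged H"; R12 needs "it has marker P" — none of these are established.

No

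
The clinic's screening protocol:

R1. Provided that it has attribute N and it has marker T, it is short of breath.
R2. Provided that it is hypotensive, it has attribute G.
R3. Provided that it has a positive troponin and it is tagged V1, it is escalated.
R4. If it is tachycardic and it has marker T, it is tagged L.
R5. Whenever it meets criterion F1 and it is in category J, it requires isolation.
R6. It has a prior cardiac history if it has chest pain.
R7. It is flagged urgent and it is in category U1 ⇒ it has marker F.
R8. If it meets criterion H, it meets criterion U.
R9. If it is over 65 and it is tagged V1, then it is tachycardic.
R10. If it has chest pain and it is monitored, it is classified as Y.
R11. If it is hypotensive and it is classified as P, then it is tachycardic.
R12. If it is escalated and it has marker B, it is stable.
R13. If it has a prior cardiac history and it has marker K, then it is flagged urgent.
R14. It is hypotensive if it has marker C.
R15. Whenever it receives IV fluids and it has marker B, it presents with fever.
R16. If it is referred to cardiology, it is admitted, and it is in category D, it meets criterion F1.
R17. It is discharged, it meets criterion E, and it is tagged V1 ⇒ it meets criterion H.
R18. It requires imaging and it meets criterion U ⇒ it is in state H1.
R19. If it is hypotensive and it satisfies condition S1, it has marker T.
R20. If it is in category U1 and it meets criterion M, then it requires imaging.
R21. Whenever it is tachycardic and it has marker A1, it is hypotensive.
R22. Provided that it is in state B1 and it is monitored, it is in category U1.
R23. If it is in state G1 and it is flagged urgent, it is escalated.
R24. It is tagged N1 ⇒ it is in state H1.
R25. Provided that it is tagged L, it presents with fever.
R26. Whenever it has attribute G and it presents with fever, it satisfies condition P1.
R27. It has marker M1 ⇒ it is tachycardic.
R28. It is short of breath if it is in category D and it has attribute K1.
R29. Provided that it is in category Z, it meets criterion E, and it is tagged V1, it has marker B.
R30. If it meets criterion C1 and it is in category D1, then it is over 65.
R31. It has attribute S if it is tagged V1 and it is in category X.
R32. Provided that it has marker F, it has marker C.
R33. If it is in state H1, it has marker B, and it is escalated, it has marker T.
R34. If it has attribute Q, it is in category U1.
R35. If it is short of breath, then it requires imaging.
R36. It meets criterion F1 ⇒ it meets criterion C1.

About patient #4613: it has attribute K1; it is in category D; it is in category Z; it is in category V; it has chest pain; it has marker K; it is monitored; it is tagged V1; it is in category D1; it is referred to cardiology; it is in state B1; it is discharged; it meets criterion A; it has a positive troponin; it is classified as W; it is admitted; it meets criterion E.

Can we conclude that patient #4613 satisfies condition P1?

By R3 (it has a positive troponin, it is tagged V1): it is escalated.
By R6 (it has chest pain): it has a prior cardiac history.
By R13 (it has a prior cardiac history, it has marker K): it is flagged urgent.
By R16 (it is referred to cardiology, it is admitted, it is in category D): it meets criterion F1.
By R17 (it is discharged, it meets criterion E, it is tagged V1): it meets criterion H.
By R22 (it is in state B1, it is monitored): it is in category U1.
By R28 (it is in category D, it has attribute K1): it is short of breath.
By R29 (it is in category Z, it meets criterion E, it is tagged V1): it has marker B.
By R35 (it is short of breath): it requires imaging.
By R36 (it meets criterion F1): it meets criterion C1.
By R7 (it is flagged urgent, it is in category U1): it has marker F.
By R8 (it meets criterion H): it meets criterion U.
By R18 (it requires imaging, it meets criterion U): it is in state H1.
By R30 (it meets criterion C1, it is in category D1): it is over 65.
By R32 (it has marker F): it has marker C.
By R33 (it is in state H1, it has marker B, it is escalated): it has marker T.
By R9 (it is over 65, it is tagged V1): it is tachycardic.
By R14 (it has marker C): it is hypotensive.
By R2 (it is hypotensive): it has attribute G.
By R4 (it is tachycardic, it has marker T): it is tagged L.
By R25 (it is tagged L): it presents with fever.
By R26 (it has attribute G, it presents with fever): it satisfies condition P1.

Yes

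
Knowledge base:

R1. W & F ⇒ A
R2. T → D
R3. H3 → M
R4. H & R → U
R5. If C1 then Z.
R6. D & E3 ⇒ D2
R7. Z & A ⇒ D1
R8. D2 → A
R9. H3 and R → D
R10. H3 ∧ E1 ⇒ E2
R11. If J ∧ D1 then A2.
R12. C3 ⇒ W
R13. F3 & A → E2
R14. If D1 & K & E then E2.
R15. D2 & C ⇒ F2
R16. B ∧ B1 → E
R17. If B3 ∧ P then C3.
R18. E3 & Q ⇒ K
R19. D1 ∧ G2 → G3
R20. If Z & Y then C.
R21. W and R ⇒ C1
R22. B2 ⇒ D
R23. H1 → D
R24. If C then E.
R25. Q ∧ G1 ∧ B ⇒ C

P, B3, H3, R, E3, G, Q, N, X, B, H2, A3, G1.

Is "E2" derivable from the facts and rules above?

Yes

D  (by R9: H3, R)
C3  (by R17: B3, P)
K  (by R18: E3, Q)
C  (by R25: Q, G1, B)
D2  (by R6: D, E3)
A  (by R8: D2)
W  (by R12: C3)
C1  (by R21: W, R)
E  (by R24: C)
Z  (by R5: C1)
D1  (by R7: Z, A)
E2  (by R14: D1, K, E)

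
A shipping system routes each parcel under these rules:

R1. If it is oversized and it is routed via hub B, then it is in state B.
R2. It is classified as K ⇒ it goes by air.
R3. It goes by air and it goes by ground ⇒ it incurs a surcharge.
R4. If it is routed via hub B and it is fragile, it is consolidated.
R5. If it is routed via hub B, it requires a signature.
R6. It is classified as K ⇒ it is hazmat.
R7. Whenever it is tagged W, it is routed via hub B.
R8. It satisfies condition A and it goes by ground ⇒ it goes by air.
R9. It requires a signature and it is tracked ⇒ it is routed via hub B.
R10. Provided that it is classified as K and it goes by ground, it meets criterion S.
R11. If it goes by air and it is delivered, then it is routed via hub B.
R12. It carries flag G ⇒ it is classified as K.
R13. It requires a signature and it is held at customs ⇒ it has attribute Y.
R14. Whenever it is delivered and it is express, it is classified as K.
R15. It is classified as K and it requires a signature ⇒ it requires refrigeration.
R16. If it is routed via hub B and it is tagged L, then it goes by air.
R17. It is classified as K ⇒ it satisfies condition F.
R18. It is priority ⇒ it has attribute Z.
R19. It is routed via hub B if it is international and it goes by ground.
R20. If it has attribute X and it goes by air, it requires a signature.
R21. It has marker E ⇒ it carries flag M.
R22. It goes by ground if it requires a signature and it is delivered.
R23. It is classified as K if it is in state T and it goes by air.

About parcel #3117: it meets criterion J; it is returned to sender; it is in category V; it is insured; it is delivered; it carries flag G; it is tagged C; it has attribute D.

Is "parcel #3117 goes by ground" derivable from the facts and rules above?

Yes

By R12 (it carries flag G): it is classified as K.
By R2 (it is classified as K): it goes by air.
By R11 (it goes by air, it is delivered): it is routed via hub B.
By R5 (it is routed via hub B): it requires a signature.
By R22 (it requires a signature, it is delivered): it goes by ground.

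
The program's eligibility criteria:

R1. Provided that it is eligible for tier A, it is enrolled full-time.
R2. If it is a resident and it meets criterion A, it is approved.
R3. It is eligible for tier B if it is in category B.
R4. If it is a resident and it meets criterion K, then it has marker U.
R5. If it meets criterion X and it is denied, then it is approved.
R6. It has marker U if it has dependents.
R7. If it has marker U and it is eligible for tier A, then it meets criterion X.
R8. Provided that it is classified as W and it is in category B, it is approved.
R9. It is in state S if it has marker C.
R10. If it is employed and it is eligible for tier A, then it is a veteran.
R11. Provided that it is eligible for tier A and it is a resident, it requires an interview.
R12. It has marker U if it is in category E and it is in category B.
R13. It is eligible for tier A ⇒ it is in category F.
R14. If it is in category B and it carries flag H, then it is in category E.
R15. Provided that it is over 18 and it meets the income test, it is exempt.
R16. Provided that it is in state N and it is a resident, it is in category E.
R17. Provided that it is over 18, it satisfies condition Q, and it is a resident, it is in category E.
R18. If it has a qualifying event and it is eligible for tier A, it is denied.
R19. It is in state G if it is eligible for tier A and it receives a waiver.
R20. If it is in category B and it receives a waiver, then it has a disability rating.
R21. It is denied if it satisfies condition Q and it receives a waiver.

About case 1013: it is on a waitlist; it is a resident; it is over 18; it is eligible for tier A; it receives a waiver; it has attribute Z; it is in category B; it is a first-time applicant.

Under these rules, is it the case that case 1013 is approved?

Forward chaining from the given facts derives: is enrolled full-time, is eligible for tier B, requires an interview, is in category F, is in state G, has a disability rating.
Rules concluding "it is approved": R2 needs "it meets criterion A"; R5 needs "it meets criterion X"; R8 needs "it is classified as W" — none of these are established.

No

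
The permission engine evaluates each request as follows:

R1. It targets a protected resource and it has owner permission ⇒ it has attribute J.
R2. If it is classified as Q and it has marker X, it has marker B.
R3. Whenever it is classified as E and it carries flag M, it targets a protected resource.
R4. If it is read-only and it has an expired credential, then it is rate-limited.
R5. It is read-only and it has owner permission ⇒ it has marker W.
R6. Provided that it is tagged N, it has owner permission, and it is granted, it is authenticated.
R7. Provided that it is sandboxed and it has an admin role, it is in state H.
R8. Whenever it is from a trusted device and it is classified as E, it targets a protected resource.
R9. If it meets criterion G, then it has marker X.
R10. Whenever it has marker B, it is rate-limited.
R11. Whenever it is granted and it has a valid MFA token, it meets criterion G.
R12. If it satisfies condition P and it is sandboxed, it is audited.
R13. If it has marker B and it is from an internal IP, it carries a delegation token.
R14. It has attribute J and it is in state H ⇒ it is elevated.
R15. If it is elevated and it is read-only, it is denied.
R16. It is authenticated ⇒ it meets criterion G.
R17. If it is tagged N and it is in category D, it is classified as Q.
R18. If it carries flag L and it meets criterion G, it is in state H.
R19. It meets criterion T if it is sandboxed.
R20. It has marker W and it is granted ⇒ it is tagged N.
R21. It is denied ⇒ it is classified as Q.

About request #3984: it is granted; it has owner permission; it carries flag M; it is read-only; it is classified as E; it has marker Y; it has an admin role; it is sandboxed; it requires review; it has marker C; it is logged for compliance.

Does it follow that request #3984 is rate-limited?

By R3 (it is classified as E, it carries flag M): it targets a protected resource.
By R5 (it is read-only, it has owner permission): it has marker W.
By R7 (it is sandboxed, it has an admin role): it is in state H.
By R20 (it has marker W, it is granted): it is tagged N.
By R1 (it targets a protected resource, it has owner permission): it has attribute J.
By R6 (it is tagged N, it has owner permission, it is granted): it is authenticated.
By R14 (it has attribute J, it is in state H): it is elevated.
By R15 (it is elevated, it is read-only): it is denied.
By R16 (it is authenticated): it meets criterion G.
By R21 (it is denied): it is classified as Q.
By R9 (it meets criterion G): it has marker X.
By R2 (it is classified as Q, it has marker X): it has marker B.
By R10 (it has marker B): it is rate-limited.

Yes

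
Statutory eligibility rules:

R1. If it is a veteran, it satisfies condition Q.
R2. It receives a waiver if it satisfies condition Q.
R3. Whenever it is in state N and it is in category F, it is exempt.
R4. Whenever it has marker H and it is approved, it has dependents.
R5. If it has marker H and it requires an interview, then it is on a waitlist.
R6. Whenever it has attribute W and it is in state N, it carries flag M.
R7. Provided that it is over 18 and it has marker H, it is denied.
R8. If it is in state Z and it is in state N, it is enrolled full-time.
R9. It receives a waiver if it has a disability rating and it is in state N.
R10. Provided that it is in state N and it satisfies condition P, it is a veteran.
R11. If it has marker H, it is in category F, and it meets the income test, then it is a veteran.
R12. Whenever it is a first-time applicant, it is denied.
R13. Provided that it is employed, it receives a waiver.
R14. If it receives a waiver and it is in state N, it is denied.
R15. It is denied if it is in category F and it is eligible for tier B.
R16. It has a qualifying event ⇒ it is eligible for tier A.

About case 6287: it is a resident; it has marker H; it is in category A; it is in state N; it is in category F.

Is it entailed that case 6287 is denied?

Forward chaining from the given facts derives: is exempt.
Rules concluding "it is denied": R7 needs "it is over 18"; R12 needs "it is a first-time applicant"; R14 needs "it receives a waiver"; R15 needs "it is eligible for tier B" — none of these are established.

No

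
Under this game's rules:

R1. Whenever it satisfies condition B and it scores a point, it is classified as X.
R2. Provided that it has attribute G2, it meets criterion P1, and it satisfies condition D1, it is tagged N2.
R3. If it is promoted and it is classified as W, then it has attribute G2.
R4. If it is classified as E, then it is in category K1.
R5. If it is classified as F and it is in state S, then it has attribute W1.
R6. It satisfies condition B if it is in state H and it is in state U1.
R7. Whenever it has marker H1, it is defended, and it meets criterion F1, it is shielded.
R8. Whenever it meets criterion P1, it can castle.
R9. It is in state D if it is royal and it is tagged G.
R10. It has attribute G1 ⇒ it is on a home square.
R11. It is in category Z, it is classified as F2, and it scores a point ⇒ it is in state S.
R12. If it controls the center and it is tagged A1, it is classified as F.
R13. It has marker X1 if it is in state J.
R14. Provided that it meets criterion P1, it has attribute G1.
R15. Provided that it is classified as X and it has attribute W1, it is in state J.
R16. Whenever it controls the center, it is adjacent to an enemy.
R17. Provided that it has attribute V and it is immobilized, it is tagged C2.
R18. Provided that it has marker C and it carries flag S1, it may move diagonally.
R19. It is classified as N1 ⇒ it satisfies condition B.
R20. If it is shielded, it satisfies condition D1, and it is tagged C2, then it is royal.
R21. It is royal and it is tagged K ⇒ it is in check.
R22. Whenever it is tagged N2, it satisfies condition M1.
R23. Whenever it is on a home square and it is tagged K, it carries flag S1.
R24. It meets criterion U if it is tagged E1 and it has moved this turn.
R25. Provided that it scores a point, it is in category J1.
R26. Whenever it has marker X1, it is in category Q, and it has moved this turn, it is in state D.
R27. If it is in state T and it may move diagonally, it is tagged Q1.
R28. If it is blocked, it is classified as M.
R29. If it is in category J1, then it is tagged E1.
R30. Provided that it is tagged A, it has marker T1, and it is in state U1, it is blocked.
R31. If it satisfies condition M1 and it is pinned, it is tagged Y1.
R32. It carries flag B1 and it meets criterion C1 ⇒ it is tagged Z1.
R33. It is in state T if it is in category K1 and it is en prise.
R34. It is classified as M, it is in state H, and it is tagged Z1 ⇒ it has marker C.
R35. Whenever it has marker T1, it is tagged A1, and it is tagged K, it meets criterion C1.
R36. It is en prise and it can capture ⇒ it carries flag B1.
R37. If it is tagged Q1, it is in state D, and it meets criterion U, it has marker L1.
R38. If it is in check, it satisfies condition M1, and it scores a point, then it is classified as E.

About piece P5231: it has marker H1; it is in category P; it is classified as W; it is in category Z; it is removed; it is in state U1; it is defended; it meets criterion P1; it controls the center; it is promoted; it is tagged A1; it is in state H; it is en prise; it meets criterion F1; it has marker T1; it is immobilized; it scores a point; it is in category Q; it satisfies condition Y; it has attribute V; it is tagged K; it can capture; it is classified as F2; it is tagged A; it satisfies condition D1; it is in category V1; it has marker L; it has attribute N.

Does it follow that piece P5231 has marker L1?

Forward chaining from the given facts derives: has attribute G2, satisfies condition B, is shielded, can castle, is in state S, is classified as F, has attribute G1, is adjacent to an enemy, is tagged C2, is royal, is in check, is in category J1, is tagged E1, is blocked, meets criterion C1, carries flag B1, is classified as X, is tagged N2, has attribute W1, is on a home square, is in state J, satisfies condition M1, carries flag S1, is classified as M, is tagged Z1, has marker C, is classified as E, is in category K1, has marker X1, may move diagonally, is in state T, is tagged Q1.
The only rule concluding "it has marker L1" is R37, which needs "it is in state D"; that is never established.

No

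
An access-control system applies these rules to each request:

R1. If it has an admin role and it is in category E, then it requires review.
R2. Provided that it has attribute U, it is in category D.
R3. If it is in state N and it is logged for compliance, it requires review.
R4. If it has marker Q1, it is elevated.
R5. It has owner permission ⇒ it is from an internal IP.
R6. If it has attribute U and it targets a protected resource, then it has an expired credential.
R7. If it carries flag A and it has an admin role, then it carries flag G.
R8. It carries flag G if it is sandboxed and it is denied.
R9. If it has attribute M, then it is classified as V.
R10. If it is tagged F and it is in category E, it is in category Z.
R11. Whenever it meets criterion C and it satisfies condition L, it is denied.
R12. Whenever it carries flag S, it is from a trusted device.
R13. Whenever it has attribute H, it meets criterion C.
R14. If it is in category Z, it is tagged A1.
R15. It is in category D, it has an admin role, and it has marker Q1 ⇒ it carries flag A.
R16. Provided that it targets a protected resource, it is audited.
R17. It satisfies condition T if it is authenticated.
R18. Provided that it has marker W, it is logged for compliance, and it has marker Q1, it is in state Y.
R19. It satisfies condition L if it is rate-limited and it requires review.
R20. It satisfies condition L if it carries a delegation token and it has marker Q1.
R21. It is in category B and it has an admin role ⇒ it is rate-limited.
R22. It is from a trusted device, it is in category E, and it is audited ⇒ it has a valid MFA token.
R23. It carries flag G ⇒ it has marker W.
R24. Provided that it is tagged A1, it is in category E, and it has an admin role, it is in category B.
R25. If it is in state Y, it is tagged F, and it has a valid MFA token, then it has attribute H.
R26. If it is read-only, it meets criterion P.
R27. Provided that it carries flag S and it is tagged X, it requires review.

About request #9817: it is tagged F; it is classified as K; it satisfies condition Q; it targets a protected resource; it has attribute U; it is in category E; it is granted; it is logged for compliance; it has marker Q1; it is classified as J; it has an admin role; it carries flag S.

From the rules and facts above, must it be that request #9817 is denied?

By R1 (it has an admin role, it is in category E): it requires review.
By R2 (it has attribute U): it is in category D.
By R10 (it is tagged F, it is in category E): it is in category Z.
By R12 (it carries flag S): it is from a trusted device.
By R14 (it is in category Z): it is tagged A1.
By R15 (it is in category D, it has an admin role, it has marker Q1): it carries flag A.
By R16 (it targets a protected resource): it is audited.
By R22 (it is from a trusted device, it is in category E, it is audited): it has a valid MFA token.
By R24 (it is tagged A1, it is in category E, it has an admin role): it is in category B.
By R7 (it carries flag A, it has an admin role): it carries flag G.
By R21 (it is in category B, it has an admin role): it is rate-limited.
By R23 (it carries flag G): it has marker W.
By R18 (it has marker W, it is logged for compliance, it has marker Q1): it is in state Y.
By R19 (it is rate-limited, it requires review): it satisfies condition L.
By R25 (it is in state Y, it is tagged F, it has a valid MFA token): it has attribute H.
By R13 (it has attribute H): it meets criterion C.
By R11 (it meets criterion C, it satisfies condition L): it is denied.

Yes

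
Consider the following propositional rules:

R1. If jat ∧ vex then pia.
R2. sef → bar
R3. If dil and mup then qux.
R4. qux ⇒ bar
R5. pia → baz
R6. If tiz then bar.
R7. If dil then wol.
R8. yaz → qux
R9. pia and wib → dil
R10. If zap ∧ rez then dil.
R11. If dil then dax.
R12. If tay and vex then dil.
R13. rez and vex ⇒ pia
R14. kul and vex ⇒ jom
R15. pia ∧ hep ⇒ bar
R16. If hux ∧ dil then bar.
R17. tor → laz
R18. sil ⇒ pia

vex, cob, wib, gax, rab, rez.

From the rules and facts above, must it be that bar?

No

Forward chaining from the given facts derives: pia, baz, dil, dax, wol.
Rules concluding bar: R2 needs sef; R4 needs qux; R6 needs tiz; R15 needs hep; R16 needs hux — none of these are established.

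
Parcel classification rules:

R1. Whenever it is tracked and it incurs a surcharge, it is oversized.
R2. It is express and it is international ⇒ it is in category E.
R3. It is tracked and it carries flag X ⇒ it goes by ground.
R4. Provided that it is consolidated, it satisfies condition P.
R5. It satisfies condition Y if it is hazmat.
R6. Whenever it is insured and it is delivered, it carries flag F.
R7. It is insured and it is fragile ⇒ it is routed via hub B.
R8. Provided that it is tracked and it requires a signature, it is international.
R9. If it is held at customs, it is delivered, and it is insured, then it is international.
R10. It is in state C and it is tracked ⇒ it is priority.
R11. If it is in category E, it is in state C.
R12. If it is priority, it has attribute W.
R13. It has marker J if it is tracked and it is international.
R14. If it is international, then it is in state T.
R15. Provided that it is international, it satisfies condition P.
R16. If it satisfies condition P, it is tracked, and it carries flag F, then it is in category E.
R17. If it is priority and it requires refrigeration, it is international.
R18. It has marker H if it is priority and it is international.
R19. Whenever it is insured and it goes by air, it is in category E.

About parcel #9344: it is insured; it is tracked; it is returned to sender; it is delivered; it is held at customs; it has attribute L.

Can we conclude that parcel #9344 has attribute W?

By R6 (it is insured, it is delivered): it carries flag F.
By R9 (it is held at customs, it is delivered, it is insured): it is international.
By R15 (it is international): it satisfies condition P.
By R16 (it satisfies condition P, it is tracked, it carries flag F): it is in category E.
By R11 (it is in category E): it is in state C.
By R10 (it is in state C, it is tracked): it is priority.
By R12 (it is priority): it has attribute W.

Yes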